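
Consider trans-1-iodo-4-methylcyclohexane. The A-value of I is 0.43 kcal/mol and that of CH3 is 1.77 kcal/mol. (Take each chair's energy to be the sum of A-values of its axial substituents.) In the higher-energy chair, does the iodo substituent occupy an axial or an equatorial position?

C1 and C4 have opposite parity, so for the trans isomer the two substituents are e,e in one chair and a,a in the other.
Chair I (iodo axial, methyl axial): E = 2.20 kcal/mol.
Chair II (iodo equatorial, methyl equatorial): E = 0.00 kcal/mol.
Chair I is the less stable (higher-energy) conformer, and in that chair the iodo group is axial.

axial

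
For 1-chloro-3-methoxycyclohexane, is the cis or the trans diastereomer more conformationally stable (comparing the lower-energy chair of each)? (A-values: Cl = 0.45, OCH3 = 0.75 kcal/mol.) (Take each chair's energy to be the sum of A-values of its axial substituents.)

At 1,3 positions (parity same): cis → (e,e or a,a); trans → (a,e or e,a).
Best chair for cis: E = 0.00 kcal/mol; best chair for trans: E = 0.45 kcal/mol.
The cis isomer is lower by 0.45 kcal/mol.

cis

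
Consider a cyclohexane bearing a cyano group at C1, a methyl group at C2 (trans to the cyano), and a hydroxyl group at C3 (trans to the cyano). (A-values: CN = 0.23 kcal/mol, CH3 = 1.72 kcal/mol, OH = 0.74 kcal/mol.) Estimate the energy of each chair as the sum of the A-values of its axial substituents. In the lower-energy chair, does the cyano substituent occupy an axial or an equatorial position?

equatorial

Chair I (cyano axial, methyl axial, hydroxyl equatorial): E = 1.95 kcal/mol.
Chair II (cyano equatorial, methyl equatorial, hydroxyl axial): E = 0.74 kcal/mol.
Chair II is the more stable (lower-energy) conformer, and in that chair the cyano group is equatorial.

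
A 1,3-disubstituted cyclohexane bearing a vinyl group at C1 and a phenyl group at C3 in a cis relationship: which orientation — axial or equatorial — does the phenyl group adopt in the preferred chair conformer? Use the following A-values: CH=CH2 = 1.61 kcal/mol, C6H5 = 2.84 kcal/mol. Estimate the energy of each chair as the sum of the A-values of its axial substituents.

equatorial

C1 and C3 have the same parity, so for the cis isomer the two substituents are e,e in one chair and a,a in the other.
Chair I (vinyl axial, phenyl axial): E = 4.45 kcal/mol.
Chair II (vinyl equatorial, phenyl equatorial): E = 0.00 kcal/mol.
Chair II is the more stable (lower-energy) conformer, and in that chair the phenyl group is equatorial.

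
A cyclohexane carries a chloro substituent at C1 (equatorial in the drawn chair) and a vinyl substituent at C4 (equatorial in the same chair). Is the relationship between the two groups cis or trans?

trans

C1 and C4 have opposite parity, so their axial bonds point in opposite directions.
With opposite-parity carbons, two substituents on the same face are one axial and one equatorial; opposite faces give both axial or both equatorial.
Here the groups are equatorial/equatorial → opposite face → trans.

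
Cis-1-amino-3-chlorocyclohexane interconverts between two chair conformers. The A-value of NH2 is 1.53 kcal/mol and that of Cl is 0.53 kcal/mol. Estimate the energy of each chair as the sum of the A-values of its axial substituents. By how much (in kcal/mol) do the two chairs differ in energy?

2.06 kcal/mol

C1 and C3 have the same parity, so for the cis isomer the two substituents are e,e in one chair and a,a in the other.
Chair I (amino axial, chloro axial): E = 2.06 kcal/mol.
Chair II (amino equatorial, chloro equatorial): E = 0.00 kcal/mol.
ΔE = 2.06 − 0.00 = 2.06 kcal/mol; chair II is more stable.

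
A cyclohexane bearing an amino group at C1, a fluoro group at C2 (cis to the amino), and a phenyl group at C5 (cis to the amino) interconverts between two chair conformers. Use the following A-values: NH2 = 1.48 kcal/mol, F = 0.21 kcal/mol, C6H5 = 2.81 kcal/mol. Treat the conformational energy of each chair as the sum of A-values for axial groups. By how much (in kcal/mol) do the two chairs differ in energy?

4.08 kcal/mol

Chair I (amino axial, fluoro equatorial, phenyl axial): E = 4.29 kcal/mol.
Chair II (amino equatorial, fluoro axial, phenyl equatorial): E = 0.21 kcal/mol.
ΔE = 4.29 − 0.21 = 4.08 kcal/mol; chair II is more stable.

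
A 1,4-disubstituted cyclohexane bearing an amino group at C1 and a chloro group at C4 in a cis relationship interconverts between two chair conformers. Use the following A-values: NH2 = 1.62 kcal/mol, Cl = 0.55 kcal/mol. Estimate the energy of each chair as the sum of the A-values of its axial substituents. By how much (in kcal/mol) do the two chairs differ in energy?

1.07 kcal/mol

C1 and C4 have opposite parity, so for the cis isomer the two substituents are one axial and one equatorial in each chair.
Chair I (amino axial, chloro equatorial): E = 1.62 kcal/mol.
Chair II (amino equatorial, chloro axial): E = 0.55 kcal/mol.
ΔE = 1.62 − 0.55 = 1.07 kcal/mol; chair II is more stable.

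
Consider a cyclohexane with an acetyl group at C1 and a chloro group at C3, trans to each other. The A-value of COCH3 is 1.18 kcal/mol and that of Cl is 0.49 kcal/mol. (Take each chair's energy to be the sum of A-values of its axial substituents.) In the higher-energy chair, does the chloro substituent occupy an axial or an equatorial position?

C1 and C3 have the same parity, so for the trans isomer the two substituents are one axial and one equatorial in each chair.
Chair I (acetyl axial, chloro equatorial): E = 1.18 kcal/mol.
Chair II (acetyl equatorial, chloro axial): E = 0.49 kcal/mol.
Chair I is the less stable (higher-energy) conformer, and in that chair the chloro group is equatorial.

equatorial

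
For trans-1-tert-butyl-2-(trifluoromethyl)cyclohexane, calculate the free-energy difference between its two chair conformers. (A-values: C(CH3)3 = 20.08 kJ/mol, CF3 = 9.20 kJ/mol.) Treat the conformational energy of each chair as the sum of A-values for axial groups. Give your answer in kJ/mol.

C1 and C2 have opposite parity, so for the trans isomer the two substituents are e,e in one chair and a,a in the other.
Chair I (tert-butyl axial, trifluoromethyl axial): E = 29.28 kJ/mol.
Chair II (tert-butyl equatorial, trifluoromethyl equatorial): E = 0.00 kJ/mol.
ΔE = 29.28 − 0.00 = 29.28 kJ/mol; chair II is more stable.

29.28 kJ/mol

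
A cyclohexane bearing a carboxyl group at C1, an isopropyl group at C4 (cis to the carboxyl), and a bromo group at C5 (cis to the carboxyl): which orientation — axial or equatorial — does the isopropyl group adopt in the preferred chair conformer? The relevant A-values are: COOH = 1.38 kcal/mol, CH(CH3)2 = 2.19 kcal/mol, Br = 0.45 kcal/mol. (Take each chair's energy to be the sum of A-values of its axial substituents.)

Chair I (carboxyl axial, isopropyl equatorial, bromo axial): E = 1.83 kcal/mol.
Chair II (carboxyl equatorial, isopropyl axial, bromo equatorial): E = 2.19 kcal/mol.
Chair I is the more stable (lower-energy) conformer, and in that chair the isopropyl group is equatorial.

equatorial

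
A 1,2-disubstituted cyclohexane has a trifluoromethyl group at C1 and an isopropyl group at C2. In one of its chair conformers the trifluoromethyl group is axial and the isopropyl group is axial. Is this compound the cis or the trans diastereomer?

C1 and C2 have opposite parity, so their axial bonds point in opposite directions.
With opposite-parity carbons, two substituents on the same face are one axial and one equatorial; opposite faces give both axial or both equatorial.
Here the groups are axial/axial → opposite face → trans.

trans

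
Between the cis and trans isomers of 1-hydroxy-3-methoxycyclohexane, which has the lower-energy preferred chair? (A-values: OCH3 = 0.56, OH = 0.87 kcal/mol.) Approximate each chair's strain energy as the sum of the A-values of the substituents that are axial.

At 1,3 positions (parity same): cis → (e,e or a,a); trans → (a,e or e,a).
Best chair for cis: E = 0.00 kcal/mol; best chair for trans: E = 0.56 kcal/mol.
The cis isomer is lower by 0.56 kcal/mol.

cis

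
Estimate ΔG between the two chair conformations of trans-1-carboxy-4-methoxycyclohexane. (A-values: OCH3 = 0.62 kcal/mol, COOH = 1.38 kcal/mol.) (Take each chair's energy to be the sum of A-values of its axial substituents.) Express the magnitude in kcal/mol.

2.00 kcal/mol

C1 and C4 have opposite parity, so for the trans isomer the two substituents are e,e in one chair and a,a in the other.
Chair I (methoxy axial, carboxyl axial): E = 2.00 kcal/mol.
Chair II (methoxy equatorial, carboxyl equatorial): E = 0.00 kcal/mol.
ΔE = 2.00 − 0.00 = 2.00 kcal/mol; chair II is more stable.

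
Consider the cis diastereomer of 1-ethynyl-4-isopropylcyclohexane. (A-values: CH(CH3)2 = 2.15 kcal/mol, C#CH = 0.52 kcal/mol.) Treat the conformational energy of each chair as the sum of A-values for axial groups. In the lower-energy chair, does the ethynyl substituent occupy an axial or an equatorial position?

C1 and C4 have opposite parity, so for the cis isomer the two substituents are one axial and one equatorial in each chair.
Chair I (isopropyl axial, ethynyl equatorial): E = 2.15 kcal/mol.
Chair II (isopropyl equatorial, ethynyl axial): E = 0.52 kcal/mol.
Chair II is the more stable (lower-energy) conformer, and in that chair the ethynyl group is axial.

axial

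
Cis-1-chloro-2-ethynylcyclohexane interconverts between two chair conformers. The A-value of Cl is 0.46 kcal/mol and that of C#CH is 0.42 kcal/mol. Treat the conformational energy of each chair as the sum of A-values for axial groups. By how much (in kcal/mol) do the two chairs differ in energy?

C1 and C2 have opposite parity, so for the cis isomer the two substituents are one axial and one equatorial in each chair.
Chair I (chloro axial, ethynyl equatorial): E = 0.46 kcal/mol.
Chair II (chloro equatorial, ethynyl axial): E = 0.42 kcal/mol.
ΔE = 0.46 − 0.42 = 0.04 kcal/mol; chair II is more stable.

0.04 kcal/mol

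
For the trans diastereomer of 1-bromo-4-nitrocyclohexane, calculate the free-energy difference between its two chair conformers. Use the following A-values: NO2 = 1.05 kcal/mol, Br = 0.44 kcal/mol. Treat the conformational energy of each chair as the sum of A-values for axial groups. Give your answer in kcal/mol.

1.49 kcal/mol

C1 and C4 have opposite parity, so for the trans isomer the two substituents are e,e in one chair and a,a in the other.
Chair I (nitro axial, bromo axial): E = 1.49 kcal/mol.
Chair II (nitro equatorial, bromo equatorial): E = 0.00 kcal/mol.
ΔE = 1.49 − 0.00 = 1.49 kcal/mol; chair II is more stable.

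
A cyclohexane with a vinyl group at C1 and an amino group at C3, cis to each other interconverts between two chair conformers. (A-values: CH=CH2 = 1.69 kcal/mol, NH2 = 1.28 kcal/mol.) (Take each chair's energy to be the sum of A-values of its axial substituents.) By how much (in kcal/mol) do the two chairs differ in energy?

2.97 kcal/mol

C1 and C3 have the same parity, so for the cis isomer the two substituents are e,e in one chair and a,a in the other.
Chair I (vinyl axial, amino axial): E = 2.97 kcal/mol.
Chair II (vinyl equatorial, amino equatorial): E = 0.00 kcal/mol.
ΔE = 2.97 − 0.00 = 2.97 kcal/mol; chair II is more stable.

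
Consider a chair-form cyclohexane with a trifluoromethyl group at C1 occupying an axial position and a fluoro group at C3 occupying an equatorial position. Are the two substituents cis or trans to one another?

trans

C1 and C3 have the same parity, so their axial bonds point in the same direction.
With same-parity carbons, two substituents on the same face are both axial or both equatorial; opposite faces give one of each.
Here the groups are axial/equatorial → opposite face → trans.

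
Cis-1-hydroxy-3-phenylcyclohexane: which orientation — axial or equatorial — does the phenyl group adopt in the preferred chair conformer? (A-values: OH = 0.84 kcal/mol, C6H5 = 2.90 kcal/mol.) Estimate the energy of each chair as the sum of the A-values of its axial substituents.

equatorial

C1 and C3 have the same parity, so for the cis isomer the two substituents are e,e in one chair and a,a in the other.
Chair I (hydroxyl axial, phenyl axial): E = 3.74 kcal/mol.
Chair II (hydroxyl equatorial, phenyl equatorial): E = 0.00 kcal/mol.
Chair II is the more stable (lower-energy) conformer, and in that chair the phenyl group is equatorial.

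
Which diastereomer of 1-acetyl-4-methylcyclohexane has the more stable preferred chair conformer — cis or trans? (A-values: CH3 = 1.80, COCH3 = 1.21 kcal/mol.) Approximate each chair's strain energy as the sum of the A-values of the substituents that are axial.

trans

At 1,4 positions (parity opposite): cis → (a,e or e,a); trans → (e,e or a,a).
Best chair for cis: E = 1.21 kcal/mol; best chair for trans: E = 0.00 kcal/mol.
The trans isomer is lower by 1.21 kcal/mol.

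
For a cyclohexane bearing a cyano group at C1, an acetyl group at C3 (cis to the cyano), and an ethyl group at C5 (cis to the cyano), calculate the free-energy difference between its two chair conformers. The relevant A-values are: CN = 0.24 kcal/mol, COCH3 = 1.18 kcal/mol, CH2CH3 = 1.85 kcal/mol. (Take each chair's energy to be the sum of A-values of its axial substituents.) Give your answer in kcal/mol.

Chair I (cyano axial, acetyl axial, ethyl axial): E = 3.27 kcal/mol.
Chair II (cyano equatorial, acetyl equatorial, ethyl equatorial): E = 0.00 kcal/mol.
ΔE = 3.27 − 0.00 = 3.27 kcal/mol; chair II is more stable.

3.27 kcal/mol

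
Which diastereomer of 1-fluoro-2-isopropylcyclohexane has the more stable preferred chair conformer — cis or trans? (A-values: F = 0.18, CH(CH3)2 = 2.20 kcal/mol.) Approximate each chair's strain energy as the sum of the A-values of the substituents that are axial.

At 1,2 positions (parity opposite): cis → (a,e or e,a); trans → (e,e or a,a).
Best chair for cis: E = 0.18 kcal/mol; best chair for trans: E = 0.00 kcal/mol.
The trans isomer is lower by 0.18 kcal/mol.

trans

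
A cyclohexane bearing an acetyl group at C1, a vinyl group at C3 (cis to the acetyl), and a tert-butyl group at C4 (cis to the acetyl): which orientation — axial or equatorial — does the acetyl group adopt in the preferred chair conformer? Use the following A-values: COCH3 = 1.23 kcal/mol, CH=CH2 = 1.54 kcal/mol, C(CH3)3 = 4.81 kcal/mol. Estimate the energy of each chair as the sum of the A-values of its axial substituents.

axial

Chair I (acetyl axial, vinyl axial, tert-butyl equatorial): E = 2.77 kcal/mol.
Chair II (acetyl equatorial, vinyl equatorial, tert-butyl axial): E = 4.81 kcal/mol.
Chair I is the more stable (lower-energy) conformer, and in that chair the acetyl group is axial.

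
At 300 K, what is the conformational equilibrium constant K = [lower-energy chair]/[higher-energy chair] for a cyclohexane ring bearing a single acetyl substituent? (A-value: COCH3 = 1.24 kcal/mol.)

One chair has the acetyl group axial (E = 1.24 kcal/mol) and the other has it equatorial (E = 0).
ΔG = 1.24 kcal/mol between the two chairs.
K = exp(ΔG/RT) with R = 1.987×10⁻³ kcal mol⁻¹ K⁻¹ and T = 300 K gives K ≈ 8.01.

K ≈ 8.01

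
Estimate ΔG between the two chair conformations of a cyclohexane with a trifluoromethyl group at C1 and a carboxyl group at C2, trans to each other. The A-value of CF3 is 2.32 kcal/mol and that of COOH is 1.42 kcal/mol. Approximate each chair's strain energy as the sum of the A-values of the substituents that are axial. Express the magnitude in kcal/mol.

3.74 kcal/mol

C1 and C2 have opposite parity, so for the trans isomer the two substituents are e,e in one chair and a,a in the other.
Chair I (trifluoromethyl axial, carboxyl axial): E = 3.74 kcal/mol.
Chair II (trifluoromethyl equatorial, carboxyl equatorial): E = 0.00 kcal/mol.
ΔE = 3.74 − 0.00 = 3.74 kcal/mol; chair II is more stable.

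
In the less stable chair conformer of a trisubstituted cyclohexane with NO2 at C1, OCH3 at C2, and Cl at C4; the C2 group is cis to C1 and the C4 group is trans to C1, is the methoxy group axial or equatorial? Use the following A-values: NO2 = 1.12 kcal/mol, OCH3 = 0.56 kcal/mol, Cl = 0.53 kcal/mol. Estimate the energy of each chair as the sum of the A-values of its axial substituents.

Chair I (nitro axial, methoxy equatorial, chloro axial): E = 1.65 kcal/mol.
Chair II (nitro equatorial, methoxy axial, chloro equatorial): E = 0.56 kcal/mol.
Chair I is the less stable (higher-energy) conformer, and in that chair the methoxy group is equatorial.

equatorial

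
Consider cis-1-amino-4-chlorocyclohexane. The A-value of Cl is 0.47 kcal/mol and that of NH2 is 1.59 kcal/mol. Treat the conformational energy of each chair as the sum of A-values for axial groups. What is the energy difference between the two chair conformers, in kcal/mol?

C1 and C4 have opposite parity, so for the cis isomer the two substituents are one axial and one equatorial in each chair.
Chair I (chloro axial, amino equatorial): E = 0.47 kcal/mol.
Chair II (chloro equatorial, amino axial): E = 1.59 kcal/mol.
ΔE = 1.59 − 0.47 = 1.12 kcal/mol; chair I is more stable.

1.12 kcal/mol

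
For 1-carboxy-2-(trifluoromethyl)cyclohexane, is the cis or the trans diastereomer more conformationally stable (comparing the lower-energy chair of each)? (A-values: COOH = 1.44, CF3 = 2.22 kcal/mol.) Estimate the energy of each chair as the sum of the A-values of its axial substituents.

trans

At 1,2 positions (parity opposite): cis → (a,e or e,a); trans → (e,e or a,a).
Best chair for cis: E = 1.44 kcal/mol; best chair for trans: E = 0.00 kcal/mol.
The trans isomer is lower by 1.44 kcal/mol.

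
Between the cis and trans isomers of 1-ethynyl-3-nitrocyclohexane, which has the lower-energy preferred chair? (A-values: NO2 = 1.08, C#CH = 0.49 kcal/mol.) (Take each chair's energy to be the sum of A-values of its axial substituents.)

At 1,3 positions (parity same): cis → (e,e or a,a); trans → (a,e or e,a).
Best chair for cis: E = 0.00 kcal/mol; best chair for trans: E = 0.49 kcal/mol.
The cis isomer is lower by 0.49 kcal/mol.

cis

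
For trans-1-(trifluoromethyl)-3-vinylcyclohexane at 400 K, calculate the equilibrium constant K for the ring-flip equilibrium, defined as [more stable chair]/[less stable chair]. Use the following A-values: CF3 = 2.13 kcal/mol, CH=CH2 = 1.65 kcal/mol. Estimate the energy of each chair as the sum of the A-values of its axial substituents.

K ≈ 1.83

C1 and C3 have the same parity, so for the trans isomer the two substituents are one axial and one equatorial in each chair.
Chair I (trifluoromethyl axial, vinyl equatorial): E = 2.13 kcal/mol; chair II (trifluoromethyl equatorial, vinyl axial): E = 1.65 kcal/mol.
ΔG = 0.48 kcal/mol between the two chairs.
K = exp(ΔG/RT) with R = 1.987×10⁻³ kcal mol⁻¹ K⁻¹ and T = 400 K gives K ≈ 1.83.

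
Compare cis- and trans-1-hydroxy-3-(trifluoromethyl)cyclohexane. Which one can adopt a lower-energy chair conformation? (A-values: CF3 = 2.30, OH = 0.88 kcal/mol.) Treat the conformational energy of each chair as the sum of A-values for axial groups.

At 1,3 positions (parity same): cis → (e,e or a,a); trans → (a,e or e,a).
Best chair for cis: E = 0.00 kcal/mol; best chair for trans: E = 0.88 kcal/mol.
The cis isomer is lower by 0.88 kcal/mol.

cis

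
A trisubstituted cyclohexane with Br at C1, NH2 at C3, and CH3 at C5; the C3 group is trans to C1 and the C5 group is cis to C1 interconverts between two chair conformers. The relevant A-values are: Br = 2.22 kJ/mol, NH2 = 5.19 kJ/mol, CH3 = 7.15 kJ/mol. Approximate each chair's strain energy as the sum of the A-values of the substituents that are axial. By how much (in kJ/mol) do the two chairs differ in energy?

4.18 kJ/mol

Chair I (bromo axial, amino equatorial, methyl axial): E = 9.37 kJ/mol.
Chair II (bromo equatorial, amino axial, methyl equatorial): E = 5.19 kJ/mol.
ΔE = 9.37 − 5.19 = 4.18 kJ/mol; chair II is more stable.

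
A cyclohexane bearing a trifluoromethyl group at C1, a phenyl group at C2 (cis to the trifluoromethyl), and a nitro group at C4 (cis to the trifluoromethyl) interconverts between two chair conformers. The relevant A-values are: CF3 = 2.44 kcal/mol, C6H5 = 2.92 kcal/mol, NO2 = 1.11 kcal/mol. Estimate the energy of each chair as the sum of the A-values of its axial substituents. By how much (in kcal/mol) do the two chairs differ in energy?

Chair I (trifluoromethyl axial, phenyl equatorial, nitro equatorial): E = 2.44 kcal/mol.
Chair II (trifluoromethyl equatorial, phenyl axial, nitro axial): E = 4.03 kcal/mol.
ΔE = 4.03 − 2.44 = 1.59 kcal/mol; chair I is more stable.

1.59 kcal/mol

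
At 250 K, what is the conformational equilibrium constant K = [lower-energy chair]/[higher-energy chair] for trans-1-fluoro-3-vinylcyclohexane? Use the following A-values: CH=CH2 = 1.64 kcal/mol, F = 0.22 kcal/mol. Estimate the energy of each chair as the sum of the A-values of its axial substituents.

K ≈ 17.4

C1 and C3 have the same parity, so for the trans isomer the two substituents are one axial and one equatorial in each chair.
Chair I (vinyl axial, fluoro equatorial): E = 1.64 kcal/mol; chair II (vinyl equatorial, fluoro axial): E = 0.22 kcal/mol.
ΔG = 1.42 kcal/mol between the two chairs.
K = exp(ΔG/RT) with R = 1.987×10⁻³ kcal mol⁻¹ K⁻¹ and T = 250 K gives K ≈ 17.4.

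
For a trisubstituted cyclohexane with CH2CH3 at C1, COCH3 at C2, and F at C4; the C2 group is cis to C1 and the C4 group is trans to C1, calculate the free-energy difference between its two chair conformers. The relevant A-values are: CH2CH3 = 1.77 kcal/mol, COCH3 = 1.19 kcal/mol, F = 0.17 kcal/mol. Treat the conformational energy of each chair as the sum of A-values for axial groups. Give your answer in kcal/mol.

Chair I (ethyl axial, acetyl equatorial, fluoro axial): E = 1.94 kcal/mol.
Chair II (ethyl equatorial, acetyl axial, fluoro equatorial): E = 1.19 kcal/mol.
ΔE = 1.94 − 1.19 = 0.75 kcal/mol; chair II is more stable.

0.75 kcal/mol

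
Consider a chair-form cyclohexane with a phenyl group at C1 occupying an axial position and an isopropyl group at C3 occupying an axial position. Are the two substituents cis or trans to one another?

cis

C1 and C3 have the same parity, so their axial bonds point in the same direction.
With same-parity carbons, two substituents on the same face are both axial or both equatorial; opposite faces give one of each.
Here the groups are axial/axial → same face → cis.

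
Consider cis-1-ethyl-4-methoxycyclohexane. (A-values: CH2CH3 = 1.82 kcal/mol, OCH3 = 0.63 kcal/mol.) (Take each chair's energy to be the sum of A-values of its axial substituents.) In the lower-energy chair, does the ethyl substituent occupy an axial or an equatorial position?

C1 and C4 have opposite parity, so for the cis isomer the two substituents are one axial and one equatorial in each chair.
Chair I (ethyl axial, methoxy equatorial): E = 1.82 kcal/mol.
Chair II (ethyl equatorial, methoxy axial): E = 0.63 kcal/mol.
Chair II is the more stable (lower-energy) conformer, and in that chair the ethyl group is equatorial.

equatorial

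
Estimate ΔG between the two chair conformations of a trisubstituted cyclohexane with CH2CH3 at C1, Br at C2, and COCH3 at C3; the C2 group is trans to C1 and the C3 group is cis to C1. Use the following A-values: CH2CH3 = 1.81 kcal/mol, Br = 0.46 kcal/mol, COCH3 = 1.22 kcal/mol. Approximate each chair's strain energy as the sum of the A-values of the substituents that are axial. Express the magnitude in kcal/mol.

3.49 kcal/mol

Chair I (ethyl axial, bromo axial, acetyl axial): E = 3.49 kcal/mol.
Chair II (ethyl equatorial, bromo equatorial, acetyl equatorial): E = 0.00 kcal/mol.
ΔE = 3.49 − 0.00 = 3.49 kcal/mol; chair II is more stable.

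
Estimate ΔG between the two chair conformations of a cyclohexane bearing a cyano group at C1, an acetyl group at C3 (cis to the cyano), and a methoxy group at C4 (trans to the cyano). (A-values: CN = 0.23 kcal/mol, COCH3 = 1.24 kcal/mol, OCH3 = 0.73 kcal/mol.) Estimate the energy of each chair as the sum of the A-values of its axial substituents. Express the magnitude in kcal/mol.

2.20 kcal/mol

Chair I (cyano axial, acetyl axial, methoxy axial): E = 2.20 kcal/mol.
Chair II (cyano equatorial, acetyl equatorial, methoxy equatorial): E = 0.00 kcal/mol.
ΔE = 2.20 − 0.00 = 2.20 kcal/mol; chair II is more stable.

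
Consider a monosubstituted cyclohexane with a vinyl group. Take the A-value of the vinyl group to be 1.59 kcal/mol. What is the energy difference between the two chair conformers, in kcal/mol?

1.59 kcal/mol

A monosubstituted cyclohexane has one chair with the vinyl group axial (E = A = 1.59 kcal/mol) and one with it equatorial (E = 0).
ΔE = 1.59 − 0 = 1.59 kcal/mol.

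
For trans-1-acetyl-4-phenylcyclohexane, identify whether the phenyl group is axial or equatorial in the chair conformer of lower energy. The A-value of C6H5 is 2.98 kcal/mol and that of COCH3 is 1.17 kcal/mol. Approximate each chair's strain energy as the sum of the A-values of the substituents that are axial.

equatorial

C1 and C4 have opposite parity, so for the trans isomer the two substituents are e,e in one chair and a,a in the other.
Chair I (phenyl axial, acetyl axial): E = 4.15 kcal/mol.
Chair II (phenyl equatorial, acetyl equatorial): E = 0.00 kcal/mol.
Chair II is the more stable (lower-energy) conformer, and in that chair the phenyl group is equatorial.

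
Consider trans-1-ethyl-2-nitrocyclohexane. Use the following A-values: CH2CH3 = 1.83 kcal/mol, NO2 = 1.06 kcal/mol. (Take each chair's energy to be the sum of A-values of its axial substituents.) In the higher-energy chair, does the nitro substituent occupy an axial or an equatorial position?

C1 and C2 have opposite parity, so for the trans isomer the two substituents are e,e in one chair and a,a in the other.
Chair I (ethyl axial, nitro axial): E = 2.89 kcal/mol.
Chair II (ethyl equatorial, nitro equatorial): E = 0.00 kcal/mol.
Chair I is the less stable (higher-energy) conformer, and in that chair the nitro group is axial.

axial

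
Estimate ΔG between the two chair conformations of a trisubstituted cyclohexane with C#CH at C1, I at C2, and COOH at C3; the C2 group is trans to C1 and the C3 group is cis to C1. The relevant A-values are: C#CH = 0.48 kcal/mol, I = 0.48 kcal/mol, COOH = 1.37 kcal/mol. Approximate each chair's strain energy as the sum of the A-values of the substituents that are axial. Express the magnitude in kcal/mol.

2.33 kcal/mol

Chair I (ethynyl axial, iodo axial, carboxyl axial): E = 2.33 kcal/mol.
Chair II (ethynyl equatorial, iodo equatorial, carboxyl equatorial): E = 0.00 kcal/mol.
ΔE = 2.33 − 0.00 = 2.33 kcal/mol; chair II is more stable.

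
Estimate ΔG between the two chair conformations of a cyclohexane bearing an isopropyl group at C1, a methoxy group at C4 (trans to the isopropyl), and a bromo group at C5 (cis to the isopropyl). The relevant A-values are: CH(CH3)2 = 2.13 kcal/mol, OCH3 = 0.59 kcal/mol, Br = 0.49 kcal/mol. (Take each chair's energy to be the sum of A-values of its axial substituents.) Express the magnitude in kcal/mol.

Chair I (isopropyl axial, methoxy axial, bromo axial): E = 3.21 kcal/mol.
Chair II (isopropyl equatorial, methoxy equatorial, bromo equatorial): E = 0.00 kcal/mol.
ΔE = 3.21 − 0.00 = 3.21 kcal/mol; chair II is more stable.

3.21 kcal/mol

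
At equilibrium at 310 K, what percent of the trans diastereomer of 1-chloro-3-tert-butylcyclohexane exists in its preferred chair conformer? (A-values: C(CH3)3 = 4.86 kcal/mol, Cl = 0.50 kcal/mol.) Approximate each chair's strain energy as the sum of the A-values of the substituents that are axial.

99.9%

C1 and C3 have the same parity, so for the trans isomer the two substituents are one axial and one equatorial in each chair.
Chair I (tert-butyl axial, chloro equatorial): E = 4.86 kcal/mol; chair II (tert-butyl equatorial, chloro axial): E = 0.50 kcal/mol.
ΔG = 4.36 kcal/mol between the two chairs.
K = exp(ΔG/RT) with R = 1.987×10⁻³ kcal mol⁻¹ K⁻¹ and T = 310 K gives K ≈ 1.19e+03.
Fraction in the lower-energy chair = K/(K+1) = 99.9%.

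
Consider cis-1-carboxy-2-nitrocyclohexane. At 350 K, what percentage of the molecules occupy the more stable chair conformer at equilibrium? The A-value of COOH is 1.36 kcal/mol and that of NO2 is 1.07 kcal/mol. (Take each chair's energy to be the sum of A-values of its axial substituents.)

60.3%

C1 and C2 have opposite parity, so for the cis isomer the two substituents are one axial and one equatorial in each chair.
Chair I (carboxyl axial, nitro equatorial): E = 1.36 kcal/mol; chair II (carboxyl equatorial, nitro axial): E = 1.07 kcal/mol.
ΔG = 0.29 kcal/mol between the two chairs.
K = exp(ΔG/RT) with R = 1.987×10⁻³ kcal mol⁻¹ K⁻¹ and T = 350 K gives K ≈ 1.52.
Fraction in the lower-energy chair = K/(K+1) = 60.3%.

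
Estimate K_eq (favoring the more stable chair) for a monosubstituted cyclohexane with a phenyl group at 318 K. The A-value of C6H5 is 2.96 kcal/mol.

One chair has the phenyl group axial (E = 2.96 kcal/mol) and the other has it equatorial (E = 0).
ΔG = 2.96 kcal/mol between the two chairs.
K = exp(ΔG/RT) with R = 1.987×10⁻³ kcal mol⁻¹ K⁻¹ and T = 318 K gives K ≈ 108.

K ≈ 108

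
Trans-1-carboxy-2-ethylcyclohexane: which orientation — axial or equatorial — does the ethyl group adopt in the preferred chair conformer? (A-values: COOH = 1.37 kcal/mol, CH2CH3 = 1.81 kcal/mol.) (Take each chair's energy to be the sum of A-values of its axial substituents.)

equatorial

C1 and C2 have opposite parity, so for the trans isomer the two substituents are e,e in one chair and a,a in the other.
Chair I (carboxyl axial, ethyl axial): E = 3.18 kcal/mol.
Chair II (carboxyl equatorial, ethyl equatorial): E = 0.00 kcal/mol.
Chair II is the more stable (lower-energy) conformer, and in that chair the ethyl group is equatorial.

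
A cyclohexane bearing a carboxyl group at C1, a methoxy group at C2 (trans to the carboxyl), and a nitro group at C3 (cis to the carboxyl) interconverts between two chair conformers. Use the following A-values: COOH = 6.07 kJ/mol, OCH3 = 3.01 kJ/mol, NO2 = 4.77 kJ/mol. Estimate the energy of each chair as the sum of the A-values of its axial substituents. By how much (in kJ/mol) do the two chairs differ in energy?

Chair I (carboxyl axial, methoxy axial, nitro axial): E = 13.85 kJ/mol.
Chair II (carboxyl equatorial, methoxy equatorial, nitro equatorial): E = 0.00 kJ/mol.
ΔE = 13.85 − 0.00 = 13.85 kJ/mol; chair II is more stable.

13.85 kJ/mol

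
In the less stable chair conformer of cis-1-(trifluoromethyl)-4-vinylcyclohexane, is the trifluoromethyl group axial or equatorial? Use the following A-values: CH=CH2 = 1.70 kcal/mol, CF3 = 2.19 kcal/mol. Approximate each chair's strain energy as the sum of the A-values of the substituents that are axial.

axial

C1 and C4 have opposite parity, so for the cis isomer the two substituents are one axial and one equatorial in each chair.
Chair I (vinyl axial, trifluoromethyl equatorial): E = 1.70 kcal/mol.
Chair II (vinyl equatorial, trifluoromethyl axial): E = 2.19 kcal/mol.
Chair II is the less stable (higher-energy) conformer, and in that chair the trifluoromethyl group is axial.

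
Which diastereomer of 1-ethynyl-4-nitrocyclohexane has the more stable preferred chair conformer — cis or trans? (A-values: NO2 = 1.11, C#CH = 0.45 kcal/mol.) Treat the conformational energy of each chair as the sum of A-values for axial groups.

At 1,4 positions (parity opposite): cis → (a,e or e,a); trans → (e,e or a,a).
Best chair for cis: E = 0.45 kcal/mol; best chair for trans: E = 0.00 kcal/mol.
The trans isomer is lower by 0.45 kcal/mol.

trans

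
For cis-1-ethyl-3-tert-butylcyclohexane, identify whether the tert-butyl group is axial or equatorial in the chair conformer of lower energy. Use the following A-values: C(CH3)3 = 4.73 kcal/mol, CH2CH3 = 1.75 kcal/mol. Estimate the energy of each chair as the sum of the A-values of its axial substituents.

equatorial

C1 and C3 have the same parity, so for the cis isomer the two substituents are e,e in one chair and a,a in the other.
Chair I (tert-butyl axial, ethyl axial): E = 6.48 kcal/mol.
Chair II (tert-butyl equatorial, ethyl equatorial): E = 0.00 kcal/mol.
Chair II is the more stable (lower-energy) conformer, and in that chair the tert-butyl group is equatorial.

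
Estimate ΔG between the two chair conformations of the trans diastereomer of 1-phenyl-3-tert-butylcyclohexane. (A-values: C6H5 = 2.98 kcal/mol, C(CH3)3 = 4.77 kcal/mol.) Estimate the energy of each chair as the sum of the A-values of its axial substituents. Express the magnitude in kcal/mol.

C1 and C3 have the same parity, so for the trans isomer the two substituents are one axial and one equatorial in each chair.
Chair I (phenyl axial, tert-butyl equatorial): E = 2.98 kcal/mol.
Chair II (phenyl equatorial, tert-butyl axial): E = 4.77 kcal/mol.
ΔE = 4.77 − 2.98 = 1.79 kcal/mol; chair I is more stable.

1.79 kcal/mol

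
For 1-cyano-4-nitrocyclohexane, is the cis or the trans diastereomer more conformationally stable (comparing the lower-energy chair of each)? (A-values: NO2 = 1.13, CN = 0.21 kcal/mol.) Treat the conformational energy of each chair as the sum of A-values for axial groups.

trans

At 1,4 positions (parity opposite): cis → (a,e or e,a); trans → (e,e or a,a).
Best chair for cis: E = 0.21 kcal/mol; best chair for trans: E = 0.00 kcal/mol.
The trans isomer is lower by 0.21 kcal/mol.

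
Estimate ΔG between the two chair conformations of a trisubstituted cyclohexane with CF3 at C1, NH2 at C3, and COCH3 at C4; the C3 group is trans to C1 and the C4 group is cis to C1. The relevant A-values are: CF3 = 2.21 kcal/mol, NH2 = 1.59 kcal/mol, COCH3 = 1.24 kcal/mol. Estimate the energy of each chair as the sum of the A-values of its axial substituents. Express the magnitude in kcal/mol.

0.62 kcal/mol

Chair I (trifluoromethyl axial, amino equatorial, acetyl equatorial): E = 2.21 kcal/mol.
Chair II (trifluoromethyl equatorial, amino axial, acetyl axial): E = 2.83 kcal/mol.
ΔE = 2.83 − 2.21 = 0.62 kcal/mol; chair I is more stable.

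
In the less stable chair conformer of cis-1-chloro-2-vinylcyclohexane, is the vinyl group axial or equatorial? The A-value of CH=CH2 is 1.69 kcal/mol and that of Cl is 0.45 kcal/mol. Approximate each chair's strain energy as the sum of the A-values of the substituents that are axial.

C1 and C2 have opposite parity, so for the cis isomer the two substituents are one axial and one equatorial in each chair.
Chair I (vinyl axial, chloro equatorial): E = 1.69 kcal/mol.
Chair II (vinyl equatorial, chloro axial): E = 0.45 kcal/mol.
Chair I is the less stable (higher-energy) conformer, and in that chair the vinyl group is axial.

axial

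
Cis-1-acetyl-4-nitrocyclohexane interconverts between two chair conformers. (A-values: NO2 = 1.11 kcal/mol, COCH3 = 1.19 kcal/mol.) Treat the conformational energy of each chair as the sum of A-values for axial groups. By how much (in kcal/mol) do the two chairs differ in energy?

C1 and C4 have opposite parity, so for the cis isomer the two substituents are one axial and one equatorial in each chair.
Chair I (nitro axial, acetyl equatorial): E = 1.11 kcal/mol.
Chair II (nitro equatorial, acetyl axial): E = 1.19 kcal/mol.
ΔE = 1.19 − 1.11 = 0.08 kcal/mol; chair I is more stable.

0.08 kcal/mol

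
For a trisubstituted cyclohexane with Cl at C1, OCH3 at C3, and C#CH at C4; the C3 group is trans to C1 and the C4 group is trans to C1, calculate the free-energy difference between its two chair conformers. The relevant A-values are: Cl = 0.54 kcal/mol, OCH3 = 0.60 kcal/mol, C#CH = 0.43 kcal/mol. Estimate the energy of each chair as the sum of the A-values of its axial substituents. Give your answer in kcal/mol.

Chair I (chloro axial, methoxy equatorial, ethynyl axial): E = 0.97 kcal/mol.
Chair II (chloro equatorial, methoxy axial, ethynyl equatorial): E = 0.60 kcal/mol.
ΔE = 0.97 − 0.60 = 0.37 kcal/mol; chair II is more stable.

0.37 kcal/mol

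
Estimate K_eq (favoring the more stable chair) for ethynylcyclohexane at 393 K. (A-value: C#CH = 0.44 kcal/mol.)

One chair has the ethynyl group axial (E = 0.44 kcal/mol) and the other has it equatorial (E = 0).
ΔG = 0.44 kcal/mol between the two chairs.
K = exp(ΔG/RT) with R = 1.987×10⁻³ kcal mol⁻¹ K⁻¹ and T = 393 K gives K ≈ 1.76.

K ≈ 1.76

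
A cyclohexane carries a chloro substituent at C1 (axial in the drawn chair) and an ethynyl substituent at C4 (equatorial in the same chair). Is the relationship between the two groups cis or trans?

C1 and C4 have opposite parity, so their axial bonds point in opposite directions.
With opposite-parity carbons, two substituents on the same face are one axial and one equatorial; opposite faces give both axial or both equatorial.
Here the groups are axial/equatorial → same face → cis.

cis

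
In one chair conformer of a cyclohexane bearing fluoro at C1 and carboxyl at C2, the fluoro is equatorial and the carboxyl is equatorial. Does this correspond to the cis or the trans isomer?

trans

C1 and C2 have opposite parity, so their axial bonds point in opposite directions.
With opposite-parity carbons, two substituents on the same face are one axial and one equatorial; opposite faces give both axial or both equatorial.
Here the groups are equatorial/equatorial → opposite face → trans.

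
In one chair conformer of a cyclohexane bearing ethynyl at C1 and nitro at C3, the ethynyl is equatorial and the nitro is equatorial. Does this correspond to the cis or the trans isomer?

C1 and C3 have the same parity, so their axial bonds point in the same direction.
With same-parity carbons, two substituents on the same face are both axial or both equatorial; opposite faces give one of each.
Here the groups are equatorial/equatorial → same face → cis.

cis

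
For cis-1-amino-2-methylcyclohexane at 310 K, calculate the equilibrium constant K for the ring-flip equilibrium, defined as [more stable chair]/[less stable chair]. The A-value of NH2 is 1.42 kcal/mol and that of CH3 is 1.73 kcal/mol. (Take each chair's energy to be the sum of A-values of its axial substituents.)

C1 and C2 have opposite parity, so for the cis isomer the two substituents are one axial and one equatorial in each chair.
Chair I (amino axial, methyl equatorial): E = 1.42 kcal/mol; chair II (amino equatorial, methyl axial): E = 1.73 kcal/mol.
ΔG = 0.31 kcal/mol between the two chairs.
K = exp(ΔG/RT) with R = 1.987×10⁻³ kcal mol⁻¹ K⁻¹ and T = 310 K gives K ≈ 1.65.

K ≈ 1.65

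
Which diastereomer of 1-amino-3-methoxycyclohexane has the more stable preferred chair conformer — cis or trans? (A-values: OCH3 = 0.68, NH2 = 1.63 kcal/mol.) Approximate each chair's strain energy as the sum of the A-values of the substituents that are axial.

cis

At 1,3 positions (parity same): cis → (e,e or a,a); trans → (a,e or e,a).
Best chair for cis: E = 0.00 kcal/mol; best chair for trans: E = 0.68 kcal/mol.
The cis isomer is lower by 0.68 kcal/mol.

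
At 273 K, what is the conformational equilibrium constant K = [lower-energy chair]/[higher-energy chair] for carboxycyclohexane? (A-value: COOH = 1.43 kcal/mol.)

One chair has the carboxyl group axial (E = 1.43 kcal/mol) and the other has it equatorial (E = 0).
ΔG = 1.43 kcal/mol between the two chairs.
K = exp(ΔG/RT) with R = 1.987×10⁻³ kcal mol⁻¹ K⁻¹ and T = 273 K gives K ≈ 14.

K ≈ 14.0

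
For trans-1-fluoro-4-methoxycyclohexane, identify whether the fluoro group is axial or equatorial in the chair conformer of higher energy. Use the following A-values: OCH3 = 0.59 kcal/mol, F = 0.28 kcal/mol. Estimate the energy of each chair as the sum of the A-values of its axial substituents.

axial

C1 and C4 have opposite parity, so for the trans isomer the two substituents are e,e in one chair and a,a in the other.
Chair I (methoxy axial, fluoro axial): E = 0.87 kcal/mol.
Chair II (methoxy equatorial, fluoro equatorial): E = 0.00 kcal/mol.
Chair I is the less stable (higher-energy) conformer, and in that chair the fluoro group is axial.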